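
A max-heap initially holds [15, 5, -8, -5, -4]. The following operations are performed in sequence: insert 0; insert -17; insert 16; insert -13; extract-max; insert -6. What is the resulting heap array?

[15, 5, 0, -5, -4, -8, -17, -13, -6]

insert 0:
  append 0 at index 5 → [15, 5, -8, -5, -4, 0]
  0 > parent -8 at index 2, swap → [15, 5, 0, -5, -4, -8]
insert -17:
  append -17 at index 6 → [15, 5, 0, -5, -4, -8, -17] (no swap needed)
insert 16:
  append 16 at index 7 → [15, 5, 0, -5, -4, -8, -17, 16]
  16 > parent -5 at index 3, swap → [15, 5, 0, 16, -4, -8, -17, -5]
  16 > parent 5 at index 1, swap → [15, 16, 0, 5, -4, -8, -17, -5]
  16 > parent 15 at index 0, swap → [16, 15, 0, 5, -4, -8, -17, -5]
insert -13:
  append -13 at index 8 → [16, 15, 0, 5, -4, -8, -17, -5, -13] (no swap needed)
extract-max → returns 16:
  remove root 16; move last element -13 to root → [-13, 15, 0, 5, -4, -8, -17, -5]
  -13 vs larger child 15 at index 1, swap → [15, -13, 0, 5, -4, -8, -17, -5]
  -13 vs larger child 5 at index 3, swap → [15, 5, 0, -13, -4, -8, -17, -5]
  -13 vs only child -5 at index 7, swap → [15, 5, 0, -5, -4, -8, -17, -13]
insert -6:
  append -6 at index 8 → [15, 5, 0, -5, -4, -8, -17, -13, -6] (no swap needed)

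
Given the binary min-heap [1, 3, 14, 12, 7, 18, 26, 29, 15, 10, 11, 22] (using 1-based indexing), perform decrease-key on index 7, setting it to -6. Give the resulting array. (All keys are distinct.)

set index 7 from 26 to -6 → [1, 3, 14, 12, 7, 18, -6, 29, 15, 10, 11, 22]
-6 < parent 14 at index 3, swap → [1, 3, -6, 12, 7, 18, 14, 29, 15, 10, 11, 22]
-6 < parent 1 at index 1, swap → [-6, 3, 1, 12, 7, 18, 14, 29, 15, 10, 11, 22]

[-6, 3, 1, 12, 7, 18, 14, 29, 15, 10, 11, 22]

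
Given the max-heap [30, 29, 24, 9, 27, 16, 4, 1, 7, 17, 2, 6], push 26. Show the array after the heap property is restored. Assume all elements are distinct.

[30, 29, 26, 9, 27, 24, 4, 1, 7, 17, 2, 6, 16]

append 26 at index 12 → [30, 29, 24, 9, 27, 16, 4, 1, 7, 17, 2, 6, 26]
26 > parent 16 at index 5, swap → [30, 29, 24, 9, 27, 26, 4, 1, 7, 17, 2, 6, 16]
26 > parent 24 at index 2, swap → [30, 29, 26, 9, 27, 24, 4, 1, 7, 17, 2, 6, 16]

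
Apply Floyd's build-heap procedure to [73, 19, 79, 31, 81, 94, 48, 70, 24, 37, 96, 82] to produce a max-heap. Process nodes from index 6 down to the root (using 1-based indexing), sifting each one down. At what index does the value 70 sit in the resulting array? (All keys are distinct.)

4

sift down from index 6: already satisfies heap property
sift down from index 5:
  81 vs larger child 96 at index 11, swap → [73, 19, 79, 31, 96, 94, 48, 70, 24, 37, 81, 82]
sift down from index 4:
  31 vs larger child 70 at index 8, swap → [73, 19, 79, 70, 96, 94, 48, 31, 24, 37, 81, 82]
sift down from index 3:
  79 vs larger child 94 at index 6, swap → [73, 19, 94, 70, 96, 79, 48, 31, 24, 37, 81, 82]
  79 vs only child 82 at index 12, swap → [73, 19, 94, 70, 96, 82, 48, 31, 24, 37, 81, 79]
sift down from index 2:
  19 vs larger child 96 at index 5, swap → [73, 96, 94, 70, 19, 82, 48, 31, 24, 37, 81, 79]
  19 vs larger child 81 at index 11, swap → [73, 96, 94, 70, 81, 82, 48, 31, 24, 37, 19, 79]
sift down from index 1:
  73 vs larger child 96 at index 2, swap → [96, 73, 94, 70, 81, 82, 48, 31, 24, 37, 19, 79]
  73 vs larger child 81 at index 5, swap → [96, 81, 94, 70, 73, 82, 48, 31, 24, 37, 19, 79]
resulting array: [96, 81, 94, 70, 73, 82, 48, 31, 24, 37, 19, 79]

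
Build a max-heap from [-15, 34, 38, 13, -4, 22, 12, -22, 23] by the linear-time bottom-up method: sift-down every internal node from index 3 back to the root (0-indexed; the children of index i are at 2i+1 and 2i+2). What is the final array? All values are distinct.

[38, 34, 22, 23, -4, -15, 12, -22, 13]

sift down from index 3:
  13 vs larger child 23 at index 8, swap → [-15, 34, 38, 23, -4, 22, 12, -22, 13]
sift down from index 2: already satisfies heap property
sift down from index 1: already satisfies heap property
sift down from index 0:
  -15 vs larger child 38 at index 2, swap → [38, 34, -15, 23, -4, 22, 12, -22, 13]
  -15 vs larger child 22 at index 5, swap → [38, 34, 22, 23, -4, -15, 12, -22, 13]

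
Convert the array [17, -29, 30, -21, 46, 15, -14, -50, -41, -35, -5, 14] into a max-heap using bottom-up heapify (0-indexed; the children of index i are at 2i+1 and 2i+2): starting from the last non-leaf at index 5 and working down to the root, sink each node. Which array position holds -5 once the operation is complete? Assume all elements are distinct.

sift down from index 5: already satisfies heap property
sift down from index 4: already satisfies heap property
sift down from index 3: already satisfies heap property
sift down from index 2: already satisfies heap property
sift down from index 1:
  -29 vs larger child 46 at index 4, swap → [17, 46, 30, -21, -29, 15, -14, -50, -41, -35, -5, 14]
  -29 vs larger child -5 at index 10, swap → [17, 46, 30, -21, -5, 15, -14, -50, -41, -35, -29, 14]
sift down from index 0:
  17 vs larger child 46 at index 1, swap → [46, 17, 30, -21, -5, 15, -14, -50, -41, -35, -29, 14]
resulting array: [46, 17, 30, -21, -5, 15, -14, -50, -41, -35, -29, 14]

4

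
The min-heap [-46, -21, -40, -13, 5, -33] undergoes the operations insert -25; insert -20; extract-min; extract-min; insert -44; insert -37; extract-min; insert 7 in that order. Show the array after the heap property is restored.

insert -25:
  append -25 at index 6 → [-46, -21, -40, -13, 5, -33, -25] (no swap needed)
insert -20:
  append -20 at index 7 → [-46, -21, -40, -13, 5, -33, -25, -20]
  -20 < parent -13 at index 3, swap → [-46, -21, -40, -20, 5, -33, -25, -13]
extract-min → returns -46:
  remove root -46; move last element -13 to root → [-13, -21, -40, -20, 5, -33, -25]
  -13 vs smaller child -40 at index 2, swap → [-40, -21, -13, -20, 5, -33, -25]
  -13 vs smaller child -33 at index 5, swap → [-40, -21, -33, -20, 5, -13, -25]
extract-min → returns -40:
  remove root -40; move last element -25 to root → [-25, -21, -33, -20, 5, -13]
  -25 vs smaller child -33 at index 2, swap → [-33, -21, -25, -20, 5, -13]
insert -44:
  append -44 at index 6 → [-33, -21, -25, -20, 5, -13, -44]
  -44 < parent -25 at index 2, swap → [-33, -21, -44, -20, 5, -13, -25]
  -44 < parent -33 at index 0, swap → [-44, -21, -33, -20, 5, -13, -25]
insert -37:
  append -37 at index 7 → [-44, -21, -33, -20, 5, -13, -25, -37]
  -37 < parent -20 at index 3, swap → [-44, -21, -33, -37, 5, -13, -25, -20]
  -37 < parent -21 at index 1, swap → [-44, -37, -33, -21, 5, -13, -25, -20]
extract-min → returns -44:
  remove root -44; move last element -20 to root → [-20, -37, -33, -21, 5, -13, -25]
  -20 vs smaller child -37 at index 1, swap → [-37, -20, -33, -21, 5, -13, -25]
  -20 vs smaller child -21 at index 3, swap → [-37, -21, -33, -20, 5, -13, -25]
insert 7:
  append 7 at index 7 → [-37, -21, -33, -20, 5, -13, -25, 7] (no swap needed)

[-37, -21, -33, -20, 5, -13, -25, 7]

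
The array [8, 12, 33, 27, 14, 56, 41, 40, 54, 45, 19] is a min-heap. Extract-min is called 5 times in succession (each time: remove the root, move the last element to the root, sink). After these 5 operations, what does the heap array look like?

[33, 40, 41, 54, 45, 56]

extract-min #1 returns 8:
  remove root 8; move last element 19 to root → [19, 12, 33, 27, 14, 56, 41, 40, 54, 45]
  19 vs smaller child 12 at index 1, swap → [12, 19, 33, 27, 14, 56, 41, 40, 54, 45]
  19 vs smaller child 14 at index 4, swap → [12, 14, 33, 27, 19, 56, 41, 40, 54, 45]
extract-min #2 returns 12:
  remove root 12; move last element 45 to root → [45, 14, 33, 27, 19, 56, 41, 40, 54]
  45 vs smaller child 14 at index 1, swap → [14, 45, 33, 27, 19, 56, 41, 40, 54]
  45 vs smaller child 19 at index 4, swap → [14, 19, 33, 27, 45, 56, 41, 40, 54]
extract-min #3 returns 14:
  remove root 14; move last element 54 to root → [54, 19, 33, 27, 45, 56, 41, 40]
  54 vs smaller child 19 at index 1, swap → [19, 54, 33, 27, 45, 56, 41, 40]
  54 vs smaller child 27 at index 3, swap → [19, 27, 33, 54, 45, 56, 41, 40]
  54 vs only child 40 at index 7, swap → [19, 27, 33, 40, 45, 56, 41, 54]
extract-min #4 returns 19:
  remove root 19; move last element 54 to root → [54, 27, 33, 40, 45, 56, 41]
  54 vs smaller child 27 at index 1, swap → [27, 54, 33, 40, 45, 56, 41]
  54 vs smaller child 40 at index 3, swap → [27, 40, 33, 54, 45, 56, 41]
extract-min #5 returns 27:
  remove root 27; move last element 41 to root → [41, 40, 33, 54, 45, 56]
  41 vs smaller child 33 at index 2, swap → [33, 40, 41, 54, 45, 56]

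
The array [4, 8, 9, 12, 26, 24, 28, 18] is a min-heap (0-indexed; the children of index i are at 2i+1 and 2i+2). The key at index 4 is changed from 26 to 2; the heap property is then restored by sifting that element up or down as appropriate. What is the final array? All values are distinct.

set index 4 from 26 to 2 → [4, 8, 9, 12, 2, 24, 28, 18]
2 < parent 8 at index 1, swap → [4, 2, 9, 12, 8, 24, 28, 18]
2 < parent 4 at index 0, swap → [2, 4, 9, 12, 8, 24, 28, 18]

[2, 4, 9, 12, 8, 24, 28, 18]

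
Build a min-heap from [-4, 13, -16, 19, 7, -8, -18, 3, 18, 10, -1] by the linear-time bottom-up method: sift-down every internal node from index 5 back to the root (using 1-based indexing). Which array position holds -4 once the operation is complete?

7

sift down from index 5:
  7 vs smaller child -1 at index 11, swap → [-4, 13, -16, 19, -1, -8, -18, 3, 18, 10, 7]
sift down from index 4:
  19 vs smaller child 3 at index 8, swap → [-4, 13, -16, 3, -1, -8, -18, 19, 18, 10, 7]
sift down from index 3:
  -16 vs smaller child -18 at index 7, swap → [-4, 13, -18, 3, -1, -8, -16, 19, 18, 10, 7]
sift down from index 2:
  13 vs smaller child -1 at index 5, swap → [-4, -1, -18, 3, 13, -8, -16, 19, 18, 10, 7]
  13 vs smaller child 7 at index 11, swap → [-4, -1, -18, 3, 7, -8, -16, 19, 18, 10, 13]
sift down from index 1:
  -4 vs smaller child -18 at index 3, swap → [-18, -1, -4, 3, 7, -8, -16, 19, 18, 10, 13]
  -4 vs smaller child -16 at index 7, swap → [-18, -1, -16, 3, 7, -8, -4, 19, 18, 10, 13]
resulting array: [-18, -1, -16, 3, 7, -8, -4, 19, 18, 10, 13]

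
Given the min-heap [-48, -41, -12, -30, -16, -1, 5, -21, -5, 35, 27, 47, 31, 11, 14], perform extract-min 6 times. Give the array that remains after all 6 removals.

extract-min #1 returns -48:
  remove root -48; move last element 14 to root → [14, -41, -12, -30, -16, -1, 5, -21, -5, 35, 27, 47, 31, 11]
  14 vs smaller child -41 at index 1, swap → [-41, 14, -12, -30, -16, -1, 5, -21, -5, 35, 27, 47, 31, 11]
  14 vs smaller child -30 at index 3, swap → [-41, -30, -12, 14, -16, -1, 5, -21, -5, 35, 27, 47, 31, 11]
  14 vs smaller child -21 at index 7, swap → [-41, -30, -12, -21, -16, -1, 5, 14, -5, 35, 27, 47, 31, 11]
extract-min #2 returns -41:
  remove root -41; move last element 11 to root → [11, -30, -12, -21, -16, -1, 5, 14, -5, 35, 27, 47, 31]
  11 vs smaller child -30 at index 1, swap → [-30, 11, -12, -21, -16, -1, 5, 14, -5, 35, 27, 47, 31]
  11 vs smaller child -21 at index 3, swap → [-30, -21, -12, 11, -16, -1, 5, 14, -5, 35, 27, 47, 31]
  11 vs smaller child -5 at index 8, swap → [-30, -21, -12, -5, -16, -1, 5, 14, 11, 35, 27, 47, 31]
extract-min #3 returns -30:
  remove root -30; move last element 31 to root → [31, -21, -12, -5, -16, -1, 5, 14, 11, 35, 27, 47]
  31 vs smaller child -21 at index 1, swap → [-21, 31, -12, -5, -16, -1, 5, 14, 11, 35, 27, 47]
  31 vs smaller child -16 at index 4, swap → [-21, -16, -12, -5, 31, -1, 5, 14, 11, 35, 27, 47]
  31 vs smaller child 27 at index 10, swap → [-21, -16, -12, -5, 27, -1, 5, 14, 11, 35, 31, 47]
extract-min #4 returns -21:
  remove root -21; move last element 47 to root → [47, -16, -12, -5, 27, -1, 5, 14, 11, 35, 31]
  47 vs smaller child -16 at index 1, swap → [-16, 47, -12, -5, 27, -1, 5, 14, 11, 35, 31]
  47 vs smaller child -5 at index 3, swap → [-16, -5, -12, 47, 27, -1, 5, 14, 11, 35, 31]
  47 vs smaller child 11 at index 8, swap → [-16, -5, -12, 11, 27, -1, 5, 14, 47, 35, 31]
extract-min #5 returns -16:
  remove root -16; move last element 31 to root → [31, -5, -12, 11, 27, -1, 5, 14, 47, 35]
  31 vs smaller child -12 at index 2, swap → [-12, -5, 31, 11, 27, -1, 5, 14, 47, 35]
  31 vs smaller child -1 at index 5, swap → [-12, -5, -1, 11, 27, 31, 5, 14, 47, 35]
extract-min #6 returns -12:
  remove root -12; move last element 35 to root → [35, -5, -1, 11, 27, 31, 5, 14, 47]
  35 vs smaller child -5 at index 1, swap → [-5, 35, -1, 11, 27, 31, 5, 14, 47]
  35 vs smaller child 11 at index 3, swap → [-5, 11, -1, 35, 27, 31, 5, 14, 47]
  35 vs smaller child 14 at index 7, swap → [-5, 11, -1, 14, 27, 31, 5, 35, 47]

[-5, 11, -1, 14, 27, 31, 5, 35, 47]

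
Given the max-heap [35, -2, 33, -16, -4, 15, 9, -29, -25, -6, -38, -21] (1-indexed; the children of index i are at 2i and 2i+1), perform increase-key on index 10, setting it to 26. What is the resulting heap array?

set index 10 from -6 to 26 → [35, -2, 33, -16, -4, 15, 9, -29, -25, 26, -38, -21]
26 > parent -4 at index 5, swap → [35, -2, 33, -16, 26, 15, 9, -29, -25, -4, -38, -21]
26 > parent -2 at index 2, swap → [35, 26, 33, -16, -2, 15, 9, -29, -25, -4, -38, -21]

[35, 26, 33, -16, -2, 15, 9, -29, -25, -4, -38, -21]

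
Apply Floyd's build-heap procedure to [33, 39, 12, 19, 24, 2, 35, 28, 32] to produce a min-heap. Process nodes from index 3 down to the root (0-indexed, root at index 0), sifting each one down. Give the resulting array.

[2, 19, 12, 28, 24, 33, 35, 39, 32]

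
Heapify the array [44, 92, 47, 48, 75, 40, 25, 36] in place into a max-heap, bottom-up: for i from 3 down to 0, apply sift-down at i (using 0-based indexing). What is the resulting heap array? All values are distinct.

[92, 75, 47, 48, 44, 40, 25, 36]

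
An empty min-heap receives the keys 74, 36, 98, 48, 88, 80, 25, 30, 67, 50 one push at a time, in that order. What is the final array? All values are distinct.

[25, 30, 36, 48, 50, 98, 80, 74, 67, 88]

Insert 74:
  append 74 at index 0 → [74] (no swap needed)
Insert 36:
  append 36 at index 1 → [74, 36]
  36 < parent 74 at index 0, swap → [36, 74]
Insert 98:
  append 98 at index 2 → [36, 74, 98] (no swap needed)
Insert 48:
  append 48 at index 3 → [36, 74, 98, 48]
  48 < parent 74 at index 1, swap → [36, 48, 98, 74]
Insert 88:
  append 88 at index 4 → [36, 48, 98, 74, 88] (no swap needed)
Insert 80:
  append 80 at index 5 → [36, 48, 98, 74, 88, 80]
  80 < parent 98 at index 2, swap → [36, 48, 80, 74, 88, 98]
Insert 25:
  append 25 at index 6 → [36, 48, 80, 74, 88, 98, 25]
  25 < parent 80 at index 2, swap → [36, 48, 25, 74, 88, 98, 80]
  25 < parent 36 at index 0, swap → [25, 48, 36, 74, 88, 98, 80]
Insert 30:
  append 30 at index 7 → [25, 48, 36, 74, 88, 98, 80, 30]
  30 < parent 74 at index 3, swap → [25, 48, 36, 30, 88, 98, 80, 74]
  30 < parent 48 at index 1, swap → [25, 30, 36, 48, 88, 98, 80, 74]
Insert 67:
  append 67 at index 8 → [25, 30, 36, 48, 88, 98, 80, 74, 67] (no swap needed)
Insert 50:
  append 50 at index 9 → [25, 30, 36, 48, 88, 98, 80, 74, 67, 50]
  50 < parent 88 at index 4, swap → [25, 30, 36, 48, 50, 98, 80, 74, 67, 88]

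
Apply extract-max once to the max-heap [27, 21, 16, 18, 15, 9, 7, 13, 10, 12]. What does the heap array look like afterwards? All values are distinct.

remove root 27; move last element 12 to root → [12, 21, 16, 18, 15, 9, 7, 13, 10]
12 vs larger child 21 at index 1, swap → [21, 12, 16, 18, 15, 9, 7, 13, 10]
12 vs larger child 18 at index 3, swap → [21, 18, 16, 12, 15, 9, 7, 13, 10]
12 vs larger child 13 at index 7, swap → [21, 18, 16, 13, 15, 9, 7, 12, 10]

[21, 18, 16, 13, 15, 9, 7, 12, 10]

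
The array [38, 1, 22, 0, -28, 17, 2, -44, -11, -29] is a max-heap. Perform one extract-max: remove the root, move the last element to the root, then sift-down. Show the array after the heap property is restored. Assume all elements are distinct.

remove root 38; move last element -29 to root → [-29, 1, 22, 0, -28, 17, 2, -44, -11]
-29 vs larger child 22 at index 2, swap → [22, 1, -29, 0, -28, 17, 2, -44, -11]
-29 vs larger child 17 at index 5, swap → [22, 1, 17, 0, -28, -29, 2, -44, -11]

[22, 1, 17, 0, -28, -29, 2, -44, -11]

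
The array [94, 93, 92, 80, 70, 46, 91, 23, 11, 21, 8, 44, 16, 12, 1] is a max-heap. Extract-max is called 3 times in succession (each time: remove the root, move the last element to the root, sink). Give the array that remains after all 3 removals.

[91, 80, 46, 23, 70, 44, 12, 1, 11, 21, 8, 16]

extract-max #1 returns 94:
  remove root 94; move last element 1 to root → [1, 93, 92, 80, 70, 46, 91, 23, 11, 21, 8, 44, 16, 12]
  1 vs larger child 93 at index 1, swap → [93, 1, 92, 80, 70, 46, 91, 23, 11, 21, 8, 44, 16, 12]
  1 vs larger child 80 at index 3, swap → [93, 80, 92, 1, 70, 46, 91, 23, 11, 21, 8, 44, 16, 12]
  1 vs larger child 23 at index 7, swap → [93, 80, 92, 23, 70, 46, 91, 1, 11, 21, 8, 44, 16, 12]
extract-max #2 returns 93:
  remove root 93; move last element 12 to root → [12, 80, 92, 23, 70, 46, 91, 1, 11, 21, 8, 44, 16]
  12 vs larger child 92 at index 2, swap → [92, 80, 12, 23, 70, 46, 91, 1, 11, 21, 8, 44, 16]
  12 vs larger child 91 at index 6, swap → [92, 80, 91, 23, 70, 46, 12, 1, 11, 21, 8, 44, 16]
extract-max #3 returns 92:
  remove root 92; move last element 16 to root → [16, 80, 91, 23, 70, 46, 12, 1, 11, 21, 8, 44]
  16 vs larger child 91 at index 2, swap → [91, 80, 16, 23, 70, 46, 12, 1, 11, 21, 8, 44]
  16 vs larger child 46 at index 5, swap → [91, 80, 46, 23, 70, 16, 12, 1, 11, 21, 8, 44]
  16 vs only child 44 at index 11, swap → [91, 80, 46, 23, 70, 44, 12, 1, 11, 21, 8, 16]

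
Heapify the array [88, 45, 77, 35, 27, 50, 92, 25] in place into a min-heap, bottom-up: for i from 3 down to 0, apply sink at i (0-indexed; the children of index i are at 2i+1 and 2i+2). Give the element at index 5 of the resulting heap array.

sift down from index 3:
  35 vs only child 25 at index 7, swap → [88, 45, 77, 25, 27, 50, 92, 35]
sift down from index 2:
  77 vs smaller child 50 at index 5, swap → [88, 45, 50, 25, 27, 77, 92, 35]
sift down from index 1:
  45 vs smaller child 25 at index 3, swap → [88, 25, 50, 45, 27, 77, 92, 35]
  45 vs only child 35 at index 7, swap → [88, 25, 50, 35, 27, 77, 92, 45]
sift down from index 0:
  88 vs smaller child 25 at index 1, swap → [25, 88, 50, 35, 27, 77, 92, 45]
  88 vs smaller child 27 at index 4, swap → [25, 27, 50, 35, 88, 77, 92, 45]
resulting array: [25, 27, 50, 35, 88, 77, 92, 45]

77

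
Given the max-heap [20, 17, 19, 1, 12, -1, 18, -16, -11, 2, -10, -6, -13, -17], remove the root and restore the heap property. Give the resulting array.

remove root 20; move last element -17 to root → [-17, 17, 19, 1, 12, -1, 18, -16, -11, 2, -10, -6, -13]
-17 vs larger child 19 at index 2, swap → [19, 17, -17, 1, 12, -1, 18, -16, -11, 2, -10, -6, -13]
-17 vs larger child 18 at index 6, swap → [19, 17, 18, 1, 12, -1, -17, -16, -11, 2, -10, -6, -13]

[19, 17, 18, 1, 12, -1, -17, -16, -11, 2, -10, -6, -13]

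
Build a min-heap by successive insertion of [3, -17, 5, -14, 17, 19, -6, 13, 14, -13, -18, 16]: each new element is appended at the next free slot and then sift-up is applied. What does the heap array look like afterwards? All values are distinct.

[-18, -17, -6, 3, -14, 16, 5, 13, 14, 17, -13, 19]

Insert 3:
  append 3 at index 0 → [3] (no swap needed)
Insert -17:
  append -17 at index 1 → [3, -17]
  -17 < parent 3 at index 0, swap → [-17, 3]
Insert 5:
  append 5 at index 2 → [-17, 3, 5] (no swap needed)
Insert -14:
  append -14 at index 3 → [-17, 3, 5, -14]
  -14 < parent 3 at index 1, swap → [-17, -14, 5, 3]
Insert 17:
  append 17 at index 4 → [-17, -14, 5, 3, 17] (no swap needed)
Insert 19:
  append 19 at index 5 → [-17, -14, 5, 3, 17, 19] (no swap needed)
Insert -6:
  append -6 at index 6 → [-17, -14, 5, 3, 17, 19, -6]
  -6 < parent 5 at index 2, swap → [-17, -14, -6, 3, 17, 19, 5]
Insert 13:
  append 13 at index 7 → [-17, -14, -6, 3, 17, 19, 5, 13] (no swap needed)
Insert 14:
  append 14 at index 8 → [-17, -14, -6, 3, 17, 19, 5, 13, 14] (no swap needed)
Insert -13:
  append -13 at index 9 → [-17, -14, -6, 3, 17, 19, 5, 13, 14, -13]
  -13 < parent 17 at index 4, swap → [-17, -14, -6, 3, -13, 19, 5, 13, 14, 17]
Insert -18:
  append -18 at index 10 → [-17, -14, -6, 3, -13, 19, 5, 13, 14, 17, -18]
  -18 < parent -13 at index 4, swap → [-17, -14, -6, 3, -18, 19, 5, 13, 14, 17, -13]
  -18 < parent -14 at index 1, swap → [-17, -18, -6, 3, -14, 19, 5, 13, 14, 17, -13]
  -18 < parent -17 at index 0, swap → [-18, -17, -6, 3, -14, 19, 5, 13, 14, 17, -13]
Insert 16:
  append 16 at index 11 → [-18, -17, -6, 3, -14, 19, 5, 13, 14, 17, -13, 16]
  16 < parent 19 at index 5, swap → [-18, -17, -6, 3, -14, 16, 5, 13, 14, 17, -13, 19]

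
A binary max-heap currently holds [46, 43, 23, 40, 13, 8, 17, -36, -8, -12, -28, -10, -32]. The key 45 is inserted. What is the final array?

append 45 at index 13 → [46, 43, 23, 40, 13, 8, 17, -36, -8, -12, -28, -10, -32, 45]
45 > parent 17 at index 6, swap → [46, 43, 23, 40, 13, 8, 45, -36, -8, -12, -28, -10, -32, 17]
45 > parent 23 at index 2, swap → [46, 43, 45, 40, 13, 8, 23, -36, -8, -12, -28, -10, -32, 17]

[46, 43, 45, 40, 13, 8, 23, -36, -8, -12, -28, -10, -32, 17]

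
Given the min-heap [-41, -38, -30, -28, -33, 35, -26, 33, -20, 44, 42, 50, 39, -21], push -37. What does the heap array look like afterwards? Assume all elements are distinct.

[-41, -38, -37, -28, -33, 35, -30, 33, -20, 44, 42, 50, 39, -21, -26]

append -37 at index 14 → [-41, -38, -30, -28, -33, 35, -26, 33, -20, 44, 42, 50, 39, -21, -37]
-37 < parent -26 at index 6, swap → [-41, -38, -30, -28, -33, 35, -37, 33, -20, 44, 42, 50, 39, -21, -26]
-37 < parent -30 at index 2, swap → [-41, -38, -37, -28, -33, 35, -30, 33, -20, 44, 42, 50, 39, -21, -26]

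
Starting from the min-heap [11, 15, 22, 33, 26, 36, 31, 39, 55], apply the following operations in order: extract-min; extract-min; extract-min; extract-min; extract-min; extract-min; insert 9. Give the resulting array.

extract-min → returns 11:
  remove root 11; move last element 55 to root → [55, 15, 22, 33, 26, 36, 31, 39]
  55 vs smaller child 15 at index 1, swap → [15, 55, 22, 33, 26, 36, 31, 39]
  55 vs smaller child 26 at index 4, swap → [15, 26, 22, 33, 55, 36, 31, 39]
extract-min → returns 15:
  remove root 15; move last element 39 to root → [39, 26, 22, 33, 55, 36, 31]
  39 vs smaller child 22 at index 2, swap → [22, 26, 39, 33, 55, 36, 31]
  39 vs smaller child 31 at index 6, swap → [22, 26, 31, 33, 55, 36, 39]
extract-min → returns 22:
  remove root 22; move last element 39 to root → [39, 26, 31, 33, 55, 36]
  39 vs smaller child 26 at index 1, swap → [26, 39, 31, 33, 55, 36]
  39 vs smaller child 33 at index 3, swap → [26, 33, 31, 39, 55, 36]
extract-min → returns 26:
  remove root 26; move last element 36 to root → [36, 33, 31, 39, 55]
  36 vs smaller child 31 at index 2, swap → [31, 33, 36, 39, 55]
extract-min → returns 31:
  remove root 31; move last element 55 to root → [55, 33, 36, 39]
  55 vs smaller child 33 at index 1, swap → [33, 55, 36, 39]
  55 vs only child 39 at index 3, swap → [33, 39, 36, 55]
extract-min → returns 33:
  remove root 33; move last element 55 to root → [55, 39, 36]
  55 vs smaller child 36 at index 2, swap → [36, 39, 55]
insert 9:
  append 9 at index 3 → [36, 39, 55, 9]
  9 < parent 39 at index 1, swap → [36, 9, 55, 39]
  9 < parent 36 at index 0, swap → [9, 36, 55, 39]

[9, 36, 55, 39]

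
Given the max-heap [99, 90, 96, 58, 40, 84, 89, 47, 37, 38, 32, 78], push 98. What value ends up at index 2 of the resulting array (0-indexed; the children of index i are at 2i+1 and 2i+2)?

98

append 98 at index 12 → [99, 90, 96, 58, 40, 84, 89, 47, 37, 38, 32, 78, 98]
98 > parent 84 at index 5, swap → [99, 90, 96, 58, 40, 98, 89, 47, 37, 38, 32, 78, 84]
98 > parent 96 at index 2, swap → [99, 90, 98, 58, 40, 96, 89, 47, 37, 38, 32, 78, 84]
resulting array: [99, 90, 98, 58, 40, 96, 89, 47, 37, 38, 32, 78, 84]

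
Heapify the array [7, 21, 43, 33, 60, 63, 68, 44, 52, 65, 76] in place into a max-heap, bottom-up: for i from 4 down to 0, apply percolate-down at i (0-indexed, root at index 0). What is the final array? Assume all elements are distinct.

sift down from index 4:
  60 vs larger child 76 at index 10, swap → [7, 21, 43, 33, 76, 63, 68, 44, 52, 65, 60]
sift down from index 3:
  33 vs larger child 52 at index 8, swap → [7, 21, 43, 52, 76, 63, 68, 44, 33, 65, 60]
sift down from index 2:
  43 vs larger child 68 at index 6, swap → [7, 21, 68, 52, 76, 63, 43, 44, 33, 65, 60]
sift down from index 1:
  21 vs larger child 76 at index 4, swap → [7, 76, 68, 52, 21, 63, 43, 44, 33, 65, 60]
  21 vs larger child 65 at index 9, swap → [7, 76, 68, 52, 65, 63, 43, 44, 33, 21, 60]
sift down from index 0:
  7 vs larger child 76 at index 1, swap → [76, 7, 68, 52, 65, 63, 43, 44, 33, 21, 60]
  7 vs larger child 65 at index 4, swap → [76, 65, 68, 52, 7, 63, 43, 44, 33, 21, 60]
  7 vs larger child 60 at index 10, swap → [76, 65, 68, 52, 60, 63, 43, 44, 33, 21, 7]

[76, 65, 68, 52, 60, 63, 43, 44, 33, 21, 7]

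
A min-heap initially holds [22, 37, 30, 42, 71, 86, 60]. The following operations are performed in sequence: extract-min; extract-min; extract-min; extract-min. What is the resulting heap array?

[60, 71, 86]

extract-min → returns 22:
  remove root 22; move last element 60 to root → [60, 37, 30, 42, 71, 86]
  60 vs smaller child 30 at index 2, swap → [30, 37, 60, 42, 71, 86]
extract-min → returns 30:
  remove root 30; move last element 86 to root → [86, 37, 60, 42, 71]
  86 vs smaller child 37 at index 1, swap → [37, 86, 60, 42, 71]
  86 vs smaller child 42 at index 3, swap → [37, 42, 60, 86, 71]
extract-min → returns 37:
  remove root 37; move last element 71 to root → [71, 42, 60, 86]
  71 vs smaller child 42 at index 1, swap → [42, 71, 60, 86]
extract-min → returns 42:
  remove root 42; move last element 86 to root → [86, 71, 60]
  86 vs smaller child 60 at index 2, swap → [60, 71, 86]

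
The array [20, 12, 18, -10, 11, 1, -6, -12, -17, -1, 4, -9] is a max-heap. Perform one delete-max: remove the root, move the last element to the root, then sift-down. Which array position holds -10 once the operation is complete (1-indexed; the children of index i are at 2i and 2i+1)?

4

remove root 20; move last element -9 to root → [-9, 12, 18, -10, 11, 1, -6, -12, -17, -1, 4]
-9 vs larger child 18 at index 3, swap → [18, 12, -9, -10, 11, 1, -6, -12, -17, -1, 4]
-9 vs larger child 1 at index 6, swap → [18, 12, 1, -10, 11, -9, -6, -12, -17, -1, 4]
resulting array: [18, 12, 1, -10, 11, -9, -6, -12, -17, -1, 4]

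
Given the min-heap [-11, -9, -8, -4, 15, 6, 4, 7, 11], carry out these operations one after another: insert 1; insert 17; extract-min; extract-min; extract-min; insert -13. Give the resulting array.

insert 1:
  append 1 at index 9 → [-11, -9, -8, -4, 15, 6, 4, 7, 11, 1]
  1 < parent 15 at index 4, swap → [-11, -9, -8, -4, 1, 6, 4, 7, 11, 15]
insert 17:
  append 17 at index 10 → [-11, -9, -8, -4, 1, 6, 4, 7, 11, 15, 17] (no swap needed)
extract-min → returns -11:
  remove root -11; move last element 17 to root → [17, -9, -8, -4, 1, 6, 4, 7, 11, 15]
  17 vs smaller child -9 at index 1, swap → [-9, 17, -8, -4, 1, 6, 4, 7, 11, 15]
  17 vs smaller child -4 at index 3, swap → [-9, -4, -8, 17, 1, 6, 4, 7, 11, 15]
  17 vs smaller child 7 at index 7, swap → [-9, -4, -8, 7, 1, 6, 4, 17, 11, 15]
extract-min → returns -9:
  remove root -9; move last element 15 to root → [15, -4, -8, 7, 1, 6, 4, 17, 11]
  15 vs smaller child -8 at index 2, swap → [-8, -4, 15, 7, 1, 6, 4, 17, 11]
  15 vs smaller child 4 at index 6, swap → [-8, -4, 4, 7, 1, 6, 15, 17, 11]
extract-min → returns -8:
  remove root -8; move last element 11 to root → [11, -4, 4, 7, 1, 6, 15, 17]
  11 vs smaller child -4 at index 1, swap → [-4, 11, 4, 7, 1, 6, 15, 17]
  11 vs smaller child 1 at index 4, swap → [-4, 1, 4, 7, 11, 6, 15, 17]
insert -13:
  append -13 at index 8 → [-4, 1, 4, 7, 11, 6, 15, 17, -13]
  -13 < parent 7 at index 3, swap → [-4, 1, 4, -13, 11, 6, 15, 17, 7]
  -13 < parent 1 at index 1, swap → [-4, -13, 4, 1, 11, 6, 15, 17, 7]
  -13 < parent -4 at index 0, swap → [-13, -4, 4, 1, 11, 6, 15, 17, 7]

[-13, -4, 4, 1, 11, 6, 15, 17, 7]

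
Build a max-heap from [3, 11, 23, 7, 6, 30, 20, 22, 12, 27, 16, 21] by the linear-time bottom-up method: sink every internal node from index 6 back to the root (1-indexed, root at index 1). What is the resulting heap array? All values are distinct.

[30, 27, 23, 22, 16, 21, 20, 7, 12, 6, 11, 3]

sift down from index 6: already satisfies heap property
sift down from index 5:
  6 vs larger child 27 at index 10, swap → [3, 11, 23, 7, 27, 30, 20, 22, 12, 6, 16, 21]
sift down from index 4:
  7 vs larger child 22 at index 8, swap → [3, 11, 23, 22, 27, 30, 20, 7, 12, 6, 16, 21]
sift down from index 3:
  23 vs larger child 30 at index 6, swap → [3, 11, 30, 22, 27, 23, 20, 7, 12, 6, 16, 21]
sift down from index 2:
  11 vs larger child 27 at index 5, swap → [3, 27, 30, 22, 11, 23, 20, 7, 12, 6, 16, 21]
  11 vs larger child 16 at index 11, swap → [3, 27, 30, 22, 16, 23, 20, 7, 12, 6, 11, 21]
sift down from index 1:
  3 vs larger child 30 at index 3, swap → [30, 27, 3, 22, 16, 23, 20, 7, 12, 6, 11, 21]
  3 vs larger child 23 at index 6, swap → [30, 27, 23, 22, 16, 3, 20, 7, 12, 6, 11, 21]
  3 vs only child 21 at index 12, swap → [30, 27, 23, 22, 16, 21, 20, 7, 12, 6, 11, 3]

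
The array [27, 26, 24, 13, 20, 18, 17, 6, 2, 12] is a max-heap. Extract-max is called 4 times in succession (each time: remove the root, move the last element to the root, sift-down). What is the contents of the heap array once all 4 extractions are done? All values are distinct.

[18, 13, 17, 6, 12, 2]

extract-max #1 returns 27:
  remove root 27; move last element 12 to root → [12, 26, 24, 13, 20, 18, 17, 6, 2]
  12 vs larger child 26 at index 1, swap → [26, 12, 24, 13, 20, 18, 17, 6, 2]
  12 vs larger child 20 at index 4, swap → [26, 20, 24, 13, 12, 18, 17, 6, 2]
extract-max #2 returns 26:
  remove root 26; move last element 2 to root → [2, 20, 24, 13, 12, 18, 17, 6]
  2 vs larger child 24 at index 2, swap → [24, 20, 2, 13, 12, 18, 17, 6]
  2 vs larger child 18 at index 5, swap → [24, 20, 18, 13, 12, 2, 17, 6]
extract-max #3 returns 24:
  remove root 24; move last element 6 to root → [6, 20, 18, 13, 12, 2, 17]
  6 vs larger child 20 at index 1, swap → [20, 6, 18, 13, 12, 2, 17]
  6 vs larger child 13 at index 3, swap → [20, 13, 18, 6, 12, 2, 17]
extract-max #4 returns 20:
  remove root 20; move last element 17 to root → [17, 13, 18, 6, 12, 2]
  17 vs larger child 18 at index 2, swap → [18, 13, 17, 6, 12, 2]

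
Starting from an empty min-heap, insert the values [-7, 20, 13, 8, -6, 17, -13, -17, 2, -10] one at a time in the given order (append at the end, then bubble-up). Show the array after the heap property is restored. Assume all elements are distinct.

[-17, -13, -7, -6, -10, 17, 13, 20, 2, 8]

Insert -7:
  append -7 at index 0 → [-7] (no swap needed)
Insert 20:
  append 20 at index 1 → [-7, 20] (no swap needed)
Insert 13:
  append 13 at index 2 → [-7, 20, 13] (no swap needed)
Insert 8:
  append 8 at index 3 → [-7, 20, 13, 8]
  8 < parent 20 at index 1, swap → [-7, 8, 13, 20]
Insert -6:
  append -6 at index 4 → [-7, 8, 13, 20, -6]
  -6 < parent 8 at index 1, swap → [-7, -6, 13, 20, 8]
Insert 17:
  append 17 at index 5 → [-7, -6, 13, 20, 8, 17] (no swap needed)
Insert -13:
  append -13 at index 6 → [-7, -6, 13, 20, 8, 17, -13]
  -13 < parent 13 at index 2, swap → [-7, -6, -13, 20, 8, 17, 13]
  -13 < parent -7 at index 0, swap → [-13, -6, -7, 20, 8, 17, 13]
Insert -17:
  append -17 at index 7 → [-13, -6, -7, 20, 8, 17, 13, -17]
  -17 < parent 20 at index 3, swap → [-13, -6, -7, -17, 8, 17, 13, 20]
  -17 < parent -6 at index 1, swap → [-13, -17, -7, -6, 8, 17, 13, 20]
  -17 < parent -13 at index 0, swap → [-17, -13, -7, -6, 8, 17, 13, 20]
Insert 2:
  append 2 at index 8 → [-17, -13, -7, -6, 8, 17, 13, 20, 2] (no swap needed)
Insert -10:
  append -10 at index 9 → [-17, -13, -7, -6, 8, 17, 13, 20, 2, -10]
  -10 < parent 8 at index 4, swap → [-17, -13, -7, -6, -10, 17, 13, 20, 2, 8]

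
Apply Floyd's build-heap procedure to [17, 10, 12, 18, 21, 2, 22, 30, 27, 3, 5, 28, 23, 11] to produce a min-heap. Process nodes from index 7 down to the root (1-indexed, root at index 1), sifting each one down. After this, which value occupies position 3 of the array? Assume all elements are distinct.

sift down from index 7:
  22 vs only child 11 at index 14, swap → [17, 10, 12, 18, 21, 2, 11, 30, 27, 3, 5, 28, 23, 22]
sift down from index 6: already satisfies heap property
sift down from index 5:
  21 vs smaller child 3 at index 10, swap → [17, 10, 12, 18, 3, 2, 11, 30, 27, 21, 5, 28, 23, 22]
sift down from index 4: already satisfies heap property
sift down from index 3:
  12 vs smaller child 2 at index 6, swap → [17, 10, 2, 18, 3, 12, 11, 30, 27, 21, 5, 28, 23, 22]
sift down from index 2:
  10 vs smaller child 3 at index 5, swap → [17, 3, 2, 18, 10, 12, 11, 30, 27, 21, 5, 28, 23, 22]
  10 vs smaller child 5 at index 11, swap → [17, 3, 2, 18, 5, 12, 11, 30, 27, 21, 10, 28, 23, 22]
sift down from index 1:
  17 vs smaller child 2 at index 3, swap → [2, 3, 17, 18, 5, 12, 11, 30, 27, 21, 10, 28, 23, 22]
  17 vs smaller child 11 at index 7, swap → [2, 3, 11, 18, 5, 12, 17, 30, 27, 21, 10, 28, 23, 22]
resulting array: [2, 3, 11, 18, 5, 12, 17, 30, 27, 21, 10, 28, 23, 22]

11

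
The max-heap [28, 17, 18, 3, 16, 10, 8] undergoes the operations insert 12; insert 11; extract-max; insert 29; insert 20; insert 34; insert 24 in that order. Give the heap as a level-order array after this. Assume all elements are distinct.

[34, 29, 24, 17, 20, 11, 8, 3, 12, 16, 18, 10]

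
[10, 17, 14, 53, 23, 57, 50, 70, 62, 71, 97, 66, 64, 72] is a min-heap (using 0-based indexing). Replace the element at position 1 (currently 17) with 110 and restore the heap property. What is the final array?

set index 1 from 17 to 110 → [10, 110, 14, 53, 23, 57, 50, 70, 62, 71, 97, 66, 64, 72]
110 vs smaller child 23 at index 4, swap → [10, 23, 14, 53, 110, 57, 50, 70, 62, 71, 97, 66, 64, 72]
110 vs smaller child 71 at index 9, swap → [10, 23, 14, 53, 71, 57, 50, 70, 62, 110, 97, 66, 64, 72]

[10, 23, 14, 53, 71, 57, 50, 70, 62, 110, 97, 66, 64, 72]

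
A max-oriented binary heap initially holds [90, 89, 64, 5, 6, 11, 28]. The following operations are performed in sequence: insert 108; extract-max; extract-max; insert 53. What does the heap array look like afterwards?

insert 108:
  append 108 at index 7 → [90, 89, 64, 5, 6, 11, 28, 108]
  108 > parent 5 at index 3, swap → [90, 89, 64, 108, 6, 11, 28, 5]
  108 > parent 89 at index 1, swap → [90, 108, 64, 89, 6, 11, 28, 5]
  108 > parent 90 at index 0, swap → [108, 90, 64, 89, 6, 11, 28, 5]
extract-max → returns 108:
  remove root 108; move last element 5 to root → [5, 90, 64, 89, 6, 11, 28]
  5 vs larger child 90 at index 1, swap → [90, 5, 64, 89, 6, 11, 28]
  5 vs larger child 89 at index 3, swap → [90, 89, 64, 5, 6, 11, 28]
extract-max → returns 90:
  remove root 90; move last element 28 to root → [28, 89, 64, 5, 6, 11]
  28 vs larger child 89 at index 1, swap → [89, 28, 64, 5, 6, 11]
insert 53:
  append 53 at index 6 → [89, 28, 64, 5, 6, 11, 53] (no swap needed)

[89, 28, 64, 5, 6, 11, 53]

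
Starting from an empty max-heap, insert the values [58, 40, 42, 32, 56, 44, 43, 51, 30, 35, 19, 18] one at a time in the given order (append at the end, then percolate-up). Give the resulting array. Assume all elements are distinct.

Insert 58:
  append 58 at index 0 → [58] (no swap needed)
Insert 40:
  append 40 at index 1 → [58, 40] (no swap needed)
Insert 42:
  append 42 at index 2 → [58, 40, 42] (no swap needed)
Insert 32:
  append 32 at index 3 → [58, 40, 42, 32] (no swap needed)
Insert 56:
  append 56 at index 4 → [58, 40, 42, 32, 56]
  56 > parent 40 at index 1, swap → [58, 56, 42, 32, 40]
Insert 44:
  append 44 at index 5 → [58, 56, 42, 32, 40, 44]
  44 > parent 42 at index 2, swap → [58, 56, 44, 32, 40, 42]
Insert 43:
  append 43 at index 6 → [58, 56, 44, 32, 40, 42, 43] (no swap needed)
Insert 51:
  append 51 at index 7 → [58, 56, 44, 32, 40, 42, 43, 51]
  51 > parent 32 at index 3, swap → [58, 56, 44, 51, 40, 42, 43, 32]
Insert 30:
  append 30 at index 8 → [58, 56, 44, 51, 40, 42, 43, 32, 30] (no swap needed)
Insert 35:
  append 35 at index 9 → [58, 56, 44, 51, 40, 42, 43, 32, 30, 35] (no swap needed)
Insert 19:
  append 19 at index 10 → [58, 56, 44, 51, 40, 42, 43, 32, 30, 35, 19] (no swap needed)
Insert 18:
  append 18 at index 11 → [58, 56, 44, 51, 40, 42, 43, 32, 30, 35, 19, 18] (no swap needed)

[58, 56, 44, 51, 40, 42, 43, 32, 30, 35, 19, 18]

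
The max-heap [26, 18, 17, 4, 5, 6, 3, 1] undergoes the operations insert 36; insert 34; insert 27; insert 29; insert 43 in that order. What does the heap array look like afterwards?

[43, 34, 36, 18, 27, 29, 3, 1, 4, 5, 26, 6, 17]

insert 36:
  append 36 at index 8 → [26, 18, 17, 4, 5, 6, 3, 1, 36]
  36 > parent 4 at index 3, swap → [26, 18, 17, 36, 5, 6, 3, 1, 4]
  36 > parent 18 at index 1, swap → [26, 36, 17, 18, 5, 6, 3, 1, 4]
  36 > parent 26 at index 0, swap → [36, 26, 17, 18, 5, 6, 3, 1, 4]
insert 34:
  append 34 at index 9 → [36, 26, 17, 18, 5, 6, 3, 1, 4, 34]
  34 > parent 5 at index 4, swap → [36, 26, 17, 18, 34, 6, 3, 1, 4, 5]
  34 > parent 26 at index 1, swap → [36, 34, 17, 18, 26, 6, 3, 1, 4, 5]
insert 27:
  append 27 at index 10 → [36, 34, 17, 18, 26, 6, 3, 1, 4, 5, 27]
  27 > parent 26 at index 4, swap → [36, 34, 17, 18, 27, 6, 3, 1, 4, 5, 26]
insert 29:
  append 29 at index 11 → [36, 34, 17, 18, 27, 6, 3, 1, 4, 5, 26, 29]
  29 > parent 6 at index 5, swap → [36, 34, 17, 18, 27, 29, 3, 1, 4, 5, 26, 6]
  29 > parent 17 at index 2, swap → [36, 34, 29, 18, 27, 17, 3, 1, 4, 5, 26, 6]
insert 43:
  append 43 at index 12 → [36, 34, 29, 18, 27, 17, 3, 1, 4, 5, 26, 6, 43]
  43 > parent 17 at index 5, swap → [36, 34, 29, 18, 27, 43, 3, 1, 4, 5, 26, 6, 17]
  43 > parent 29 at index 2, swap → [36, 34, 43, 18, 27, 29, 3, 1, 4, 5, 26, 6, 17]
  43 > parent 36 at index 0, swap → [43, 34, 36, 18, 27, 29, 3, 1, 4, 5, 26, 6, 17]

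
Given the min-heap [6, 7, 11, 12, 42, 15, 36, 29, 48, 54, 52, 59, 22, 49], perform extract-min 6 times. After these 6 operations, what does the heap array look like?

[29, 42, 36, 48, 59, 52, 54, 49]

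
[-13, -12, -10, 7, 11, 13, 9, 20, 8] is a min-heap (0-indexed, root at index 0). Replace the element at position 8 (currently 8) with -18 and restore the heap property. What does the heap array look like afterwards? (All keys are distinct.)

set index 8 from 8 to -18 → [-13, -12, -10, 7, 11, 13, 9, 20, -18]
-18 < parent 7 at index 3, swap → [-13, -12, -10, -18, 11, 13, 9, 20, 7]
-18 < parent -12 at index 1, swap → [-13, -18, -10, -12, 11, 13, 9, 20, 7]
-18 < parent -13 at index 0, swap → [-18, -13, -10, -12, 11, 13, 9, 20, 7]

[-18, -13, -10, -12, 11, 13, 9, 20, 7]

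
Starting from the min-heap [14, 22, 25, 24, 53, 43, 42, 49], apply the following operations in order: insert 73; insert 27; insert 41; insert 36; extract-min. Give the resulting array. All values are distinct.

[22, 24, 25, 43, 27, 36, 42, 49, 73, 53, 41]

insert 73:
  append 73 at index 8 → [14, 22, 25, 24, 53, 43, 42, 49, 73] (no swap needed)
insert 27:
  append 27 at index 9 → [14, 22, 25, 24, 53, 43, 42, 49, 73, 27]
  27 < parent 53 at index 4, swap → [14, 22, 25, 24, 27, 43, 42, 49, 73, 53]
insert 41:
  append 41 at index 10 → [14, 22, 25, 24, 27, 43, 42, 49, 73, 53, 41] (no swap needed)
insert 36:
  append 36 at index 11 → [14, 22, 25, 24, 27, 43, 42, 49, 73, 53, 41, 36]
  36 < parent 43 at index 5, swap → [14, 22, 25, 24, 27, 36, 42, 49, 73, 53, 41, 43]
extract-min → returns 14:
  remove root 14; move last element 43 to root → [43, 22, 25, 24, 27, 36, 42, 49, 73, 53, 41]
  43 vs smaller child 22 at index 1, swap → [22, 43, 25, 24, 27, 36, 42, 49, 73, 53, 41]
  43 vs smaller child 24 at index 3, swap → [22, 24, 25, 43, 27, 36, 42, 49, 73, 53, 41]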